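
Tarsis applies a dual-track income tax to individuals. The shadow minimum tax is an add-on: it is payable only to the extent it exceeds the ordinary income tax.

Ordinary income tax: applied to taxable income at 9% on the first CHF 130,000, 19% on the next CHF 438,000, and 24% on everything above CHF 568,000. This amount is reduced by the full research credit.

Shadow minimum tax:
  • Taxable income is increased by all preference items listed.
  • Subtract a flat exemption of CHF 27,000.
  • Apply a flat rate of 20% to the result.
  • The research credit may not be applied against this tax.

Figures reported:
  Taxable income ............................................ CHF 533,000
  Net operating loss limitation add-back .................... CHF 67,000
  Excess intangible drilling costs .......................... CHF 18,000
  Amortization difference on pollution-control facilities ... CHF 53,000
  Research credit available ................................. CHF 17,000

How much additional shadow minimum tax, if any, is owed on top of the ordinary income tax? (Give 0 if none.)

CHF 57,530

Ordinary income tax:
  CHF 130,000 × 9% = CHF 11,700
  CHF 403,000 × 19% = CHF 76,570
  → CHF 88,270
  Less research credit CHF 17,000 → CHF 71,270

Shadow minimum tax:
  Adjusted income: CHF 533,000 + CHF 67,000 + CHF 18,000 + CHF 53,000 = CHF 671,000
  Less exemption CHF 27,000 → base CHF 644,000
  CHF 644,000 × 20% = CHF 128,800

Excess of shadow minimum tax over ordinary income tax: CHF 128,800 − CHF 71,270 = CHF 57,530.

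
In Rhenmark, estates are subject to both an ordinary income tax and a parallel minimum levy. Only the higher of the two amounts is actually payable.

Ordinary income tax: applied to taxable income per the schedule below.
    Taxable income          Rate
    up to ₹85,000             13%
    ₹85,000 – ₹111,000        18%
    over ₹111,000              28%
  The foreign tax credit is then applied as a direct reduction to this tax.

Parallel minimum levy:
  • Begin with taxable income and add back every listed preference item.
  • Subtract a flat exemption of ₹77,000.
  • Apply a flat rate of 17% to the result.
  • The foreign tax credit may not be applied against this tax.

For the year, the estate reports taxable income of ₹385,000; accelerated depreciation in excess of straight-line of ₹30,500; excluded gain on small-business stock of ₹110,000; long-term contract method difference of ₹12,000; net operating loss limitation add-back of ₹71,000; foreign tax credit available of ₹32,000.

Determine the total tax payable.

₹90,355

Ordinary income tax:
  ₹85,000 × 13% = ₹11,050
  ₹26,000 × 18% = ₹4,680
  ₹274,000 × 28% = ₹76,720
  → ₹92,450
  Less foreign tax credit ₹32,000 → ₹60,450

Parallel minimum levy:
  Adjusted income: ₹385,000 + ₹30,500 + ₹110,000 + ₹12,000 + ₹71,000 = ₹608,500
  Less exemption ₹77,000 → base ₹531,500
  ₹531,500 × 17% = ₹90,355

₹90,355 > ₹60,450, so the parallel minimum levy is the binding amount.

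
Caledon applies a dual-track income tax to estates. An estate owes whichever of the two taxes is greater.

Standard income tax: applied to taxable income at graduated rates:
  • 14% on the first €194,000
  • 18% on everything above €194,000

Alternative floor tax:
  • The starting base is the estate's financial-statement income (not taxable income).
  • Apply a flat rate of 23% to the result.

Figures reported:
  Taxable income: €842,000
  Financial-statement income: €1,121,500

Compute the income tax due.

Standard income tax:
  €194,000 × 14% = €27,160
  €648,000 × 18% = €116,640
  → €143,800

Alternative floor tax:
  Base (financial-statement income): €1,121,500
  €1,121,500 × 23% = €257,945

€257,945 > €143,800, so the alternative floor tax is the binding amount.

€257,945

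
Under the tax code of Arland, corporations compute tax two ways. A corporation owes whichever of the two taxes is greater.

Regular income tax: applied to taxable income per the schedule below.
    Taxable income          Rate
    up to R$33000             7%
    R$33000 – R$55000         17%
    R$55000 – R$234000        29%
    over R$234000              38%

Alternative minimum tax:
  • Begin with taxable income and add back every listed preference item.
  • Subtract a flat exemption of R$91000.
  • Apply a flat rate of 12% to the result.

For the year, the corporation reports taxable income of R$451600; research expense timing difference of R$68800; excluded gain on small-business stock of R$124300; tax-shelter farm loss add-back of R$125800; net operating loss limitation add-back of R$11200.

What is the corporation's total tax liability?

Regular income tax:
  R$33000 × 7% = R$2310
  R$22000 × 17% = R$3740
  R$179000 × 29% = R$51910
  R$217600 × 38% = R$82688
  → R$140648

Alternative minimum tax:
  Adjusted income: R$451600 + R$68800 + R$124300 + R$125800 + R$11200 = R$781700
  Less exemption R$91000 → base R$690700
  R$690700 × 12% = R$82884

R$140648 > R$82884, so the regular income tax governs.

R$140648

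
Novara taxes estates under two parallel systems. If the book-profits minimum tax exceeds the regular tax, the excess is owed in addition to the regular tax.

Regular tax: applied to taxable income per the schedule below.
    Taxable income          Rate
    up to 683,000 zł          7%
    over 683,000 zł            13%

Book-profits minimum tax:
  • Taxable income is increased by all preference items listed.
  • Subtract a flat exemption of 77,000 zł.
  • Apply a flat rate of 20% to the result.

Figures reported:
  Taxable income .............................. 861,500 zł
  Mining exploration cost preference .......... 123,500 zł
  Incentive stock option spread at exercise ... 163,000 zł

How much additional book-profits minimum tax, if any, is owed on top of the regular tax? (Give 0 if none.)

Book-profits minimum tax:
  Adjusted income: 861,500 zł + 123,500 zł + 163,000 zł = 1,148,000 zł
  Less exemption 77,000 zł → base 1,071,000 zł
  1,071,000 zł × 20% = 214,200 zł

Regular tax:
  683,000 zł × 7% = 47,810 zł
  178,500 zł × 13% = 23,205 zł
  → 71,015 zł

Excess of book-profits minimum tax over regular tax: 214,200 zł − 71,015 zł = 143,185 zł.

143,185 zł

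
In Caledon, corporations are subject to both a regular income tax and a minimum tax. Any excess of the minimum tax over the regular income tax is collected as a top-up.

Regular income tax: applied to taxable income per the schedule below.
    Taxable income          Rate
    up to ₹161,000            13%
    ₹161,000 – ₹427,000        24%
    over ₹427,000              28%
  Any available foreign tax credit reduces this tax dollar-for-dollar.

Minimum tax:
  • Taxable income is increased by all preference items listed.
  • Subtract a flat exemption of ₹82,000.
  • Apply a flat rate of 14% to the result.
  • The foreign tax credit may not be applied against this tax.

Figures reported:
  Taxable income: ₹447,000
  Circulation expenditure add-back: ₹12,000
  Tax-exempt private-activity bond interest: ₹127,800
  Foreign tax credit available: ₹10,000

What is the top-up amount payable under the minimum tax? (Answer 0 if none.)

Regular income tax:
  ₹161,000 × 13% = ₹20,930
  ₹266,000 × 24% = ₹63,840
  ₹20,000 × 28% = ₹5,600
  → ₹90,370
  Less foreign tax credit ₹10,000 → ₹80,370

Minimum tax:
  Adjusted income: ₹447,000 + ₹12,000 + ₹127,800 = ₹586,800
  Less exemption ₹82,000 → base ₹504,800
  ₹504,800 × 14% = ₹70,672

₹70,672 ≤ ₹80,370, so no add-on is due.

₹0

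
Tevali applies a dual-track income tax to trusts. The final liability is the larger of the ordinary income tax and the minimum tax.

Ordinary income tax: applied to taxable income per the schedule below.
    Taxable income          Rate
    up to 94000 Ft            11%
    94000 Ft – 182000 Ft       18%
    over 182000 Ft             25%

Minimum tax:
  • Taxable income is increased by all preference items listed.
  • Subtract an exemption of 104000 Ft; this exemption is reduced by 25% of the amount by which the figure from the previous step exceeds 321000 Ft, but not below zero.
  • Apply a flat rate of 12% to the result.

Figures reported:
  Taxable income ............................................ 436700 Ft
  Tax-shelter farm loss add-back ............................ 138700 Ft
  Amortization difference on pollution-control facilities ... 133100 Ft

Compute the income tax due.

89855 Ft

Minimum tax:
  Adjusted income: 436700 Ft + 138700 Ft + 133100 Ft = 708500 Ft
  Exemption: 104000 Ft − 25% × (708500 Ft − 321000 Ft) = 104000 Ft − 96875 Ft = 7125 Ft
  Base: 708500 Ft − 7125 Ft = 701375 Ft
  701375 Ft × 12% = 84165 Ft

Ordinary income tax:
  94000 Ft × 11% = 10340 Ft
  88000 Ft × 18% = 15840 Ft
  254700 Ft × 25% = 63675 Ft
  → 89855 Ft

89855 Ft > 84165 Ft, so the ordinary income tax governs.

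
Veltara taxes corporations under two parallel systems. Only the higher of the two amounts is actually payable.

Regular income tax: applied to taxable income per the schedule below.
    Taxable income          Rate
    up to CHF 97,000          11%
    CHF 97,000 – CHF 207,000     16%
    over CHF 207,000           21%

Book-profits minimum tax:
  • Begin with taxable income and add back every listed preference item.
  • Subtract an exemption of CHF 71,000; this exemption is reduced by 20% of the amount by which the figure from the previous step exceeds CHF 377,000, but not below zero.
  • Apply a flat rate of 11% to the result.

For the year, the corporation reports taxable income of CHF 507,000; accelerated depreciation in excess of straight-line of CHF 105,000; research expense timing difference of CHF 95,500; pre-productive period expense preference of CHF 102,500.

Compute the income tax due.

Regular income tax:
  CHF 97,000 × 11% = CHF 10,670
  CHF 110,000 × 16% = CHF 17,600
  CHF 300,000 × 21% = CHF 63,000
  → CHF 91,270

Book-profits minimum tax:
  Adjusted income: CHF 507,000 + CHF 105,000 + CHF 95,500 + CHF 102,500 = CHF 810,000
  Exemption: 20% × (CHF 810,000 − CHF 377,000) = CHF 86,600 ≥ CHF 71,000, so the exemption is fully phased out
  Base: CHF 810,000 − CHF 0 = CHF 810,000
  CHF 810,000 × 11% = CHF 89,100

CHF 91,270 > CHF 89,100, so the regular income tax governs.

CHF 91,270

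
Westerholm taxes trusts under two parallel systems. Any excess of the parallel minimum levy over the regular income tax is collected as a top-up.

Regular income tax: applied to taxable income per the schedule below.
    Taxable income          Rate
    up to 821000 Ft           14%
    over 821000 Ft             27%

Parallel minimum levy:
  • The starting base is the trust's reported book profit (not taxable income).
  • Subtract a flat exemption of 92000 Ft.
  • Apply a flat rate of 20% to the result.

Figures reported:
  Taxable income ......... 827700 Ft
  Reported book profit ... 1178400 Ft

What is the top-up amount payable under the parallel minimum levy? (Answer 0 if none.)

Regular income tax:
  821000 Ft × 14% = 114940 Ft
  6700 Ft × 27% = 1809 Ft
  → 116749 Ft

Parallel minimum levy:
  Base (reported book profit): 1178400 Ft
  Less exemption 92000 Ft → base 1086400 Ft
  1086400 Ft × 20% = 217280 Ft

Excess of parallel minimum levy over regular income tax: 217280 Ft − 116749 Ft = 100531 Ft.

100531 Ft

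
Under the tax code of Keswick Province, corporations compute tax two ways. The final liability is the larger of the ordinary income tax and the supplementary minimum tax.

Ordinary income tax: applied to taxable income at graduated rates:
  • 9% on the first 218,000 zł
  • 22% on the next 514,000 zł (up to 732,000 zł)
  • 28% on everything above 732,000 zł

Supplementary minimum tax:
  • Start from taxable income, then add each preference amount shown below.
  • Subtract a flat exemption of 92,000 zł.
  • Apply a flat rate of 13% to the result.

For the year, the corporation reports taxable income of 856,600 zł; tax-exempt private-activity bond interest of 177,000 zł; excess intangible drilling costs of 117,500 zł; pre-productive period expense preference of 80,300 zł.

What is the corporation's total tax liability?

Ordinary income tax:
  218,000 zł × 9% = 19,620 zł
  514,000 zł × 22% = 113,080 zł
  124,600 zł × 28% = 34,888 zł
  → 167,588 zł

Supplementary minimum tax:
  Adjusted income: 856,600 zł + 177,000 zł + 117,500 zł + 80,300 zł = 1,231,400 zł
  Less exemption 92,000 zł → base 1,139,400 zł
  1,139,400 zł × 13% = 148,122 zł

167,588 zł > 148,122 zł, so the ordinary income tax governs.

167,588 zł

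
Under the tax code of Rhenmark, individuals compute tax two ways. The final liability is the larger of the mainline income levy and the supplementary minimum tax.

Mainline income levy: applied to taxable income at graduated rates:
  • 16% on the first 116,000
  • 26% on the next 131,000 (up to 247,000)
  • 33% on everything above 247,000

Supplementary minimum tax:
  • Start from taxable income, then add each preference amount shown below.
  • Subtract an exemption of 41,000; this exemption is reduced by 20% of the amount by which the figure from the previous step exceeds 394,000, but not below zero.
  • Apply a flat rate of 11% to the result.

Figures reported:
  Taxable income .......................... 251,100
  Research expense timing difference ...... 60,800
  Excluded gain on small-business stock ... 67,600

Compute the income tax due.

53,973

Mainline income levy:
  116,000 × 16% = 18,560
  131,000 × 26% = 34,060
  4,100 × 33% = 1,353
  → 53,973

Supplementary minimum tax:
  Adjusted income: 251,100 + 60,800 + 67,600 = 379,500
  Exemption: 379,500 ≤ 394,000, so full 41,000 applies
  Base: 379,500 − 41,000 = 338,500
  338,500 × 11% = 37,235

53,973 > 37,235, so the mainline income levy governs.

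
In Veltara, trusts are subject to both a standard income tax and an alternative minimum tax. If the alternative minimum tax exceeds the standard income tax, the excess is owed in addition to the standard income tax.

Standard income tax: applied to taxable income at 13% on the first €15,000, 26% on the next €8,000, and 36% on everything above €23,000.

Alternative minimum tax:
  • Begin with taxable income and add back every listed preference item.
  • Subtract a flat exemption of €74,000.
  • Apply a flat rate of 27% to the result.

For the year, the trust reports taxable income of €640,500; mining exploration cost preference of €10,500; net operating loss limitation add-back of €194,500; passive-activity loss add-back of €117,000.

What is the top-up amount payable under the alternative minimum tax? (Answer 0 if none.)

€13,565

Standard income tax:
  €15,000 × 13% = €1,950
  €8,000 × 26% = €2,080
  €617,500 × 36% = €222,300
  → €226,330

Alternative minimum tax:
  Adjusted income: €640,500 + €10,500 + €194,500 + €117,000 = €962,500
  Less exemption €74,000 → base €888,500
  €888,500 × 27% = €239,895

Excess of alternative minimum tax over standard income tax: €239,895 − €226,330 = €13,565.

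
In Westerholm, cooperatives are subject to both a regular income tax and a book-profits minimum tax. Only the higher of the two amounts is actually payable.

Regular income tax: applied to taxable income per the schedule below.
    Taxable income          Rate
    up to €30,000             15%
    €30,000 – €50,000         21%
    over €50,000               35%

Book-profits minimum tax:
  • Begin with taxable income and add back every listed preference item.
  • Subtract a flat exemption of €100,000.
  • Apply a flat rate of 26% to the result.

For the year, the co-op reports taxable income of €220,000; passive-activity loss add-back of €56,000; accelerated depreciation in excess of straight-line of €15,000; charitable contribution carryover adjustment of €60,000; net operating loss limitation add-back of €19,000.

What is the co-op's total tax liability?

Regular income tax:
  €30,000 × 15% = €4,500
  €20,000 × 21% = €4,200
  €170,000 × 35% = €59,500
  → €68,200

Book-profits minimum tax:
  Adjusted income: €220,000 + €56,000 + €15,000 + €60,000 + €19,000 = €370,000
  Less exemption €100,000 → base €270,000
  €270,000 × 26% = €70,200

€70,200 > €68,200, so the book-profits minimum tax is the binding amount.

€70,200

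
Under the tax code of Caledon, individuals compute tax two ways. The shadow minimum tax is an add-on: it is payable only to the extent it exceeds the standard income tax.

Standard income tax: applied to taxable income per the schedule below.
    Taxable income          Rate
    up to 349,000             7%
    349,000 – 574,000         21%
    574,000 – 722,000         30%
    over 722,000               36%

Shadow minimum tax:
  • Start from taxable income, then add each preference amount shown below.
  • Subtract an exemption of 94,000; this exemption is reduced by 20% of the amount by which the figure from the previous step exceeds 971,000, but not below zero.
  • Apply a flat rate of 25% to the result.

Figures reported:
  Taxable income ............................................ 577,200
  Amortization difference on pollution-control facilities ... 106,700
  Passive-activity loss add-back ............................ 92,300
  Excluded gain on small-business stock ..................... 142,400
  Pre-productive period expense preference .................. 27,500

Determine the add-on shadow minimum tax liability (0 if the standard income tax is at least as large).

140,385

Shadow minimum tax:
  Adjusted income: 577,200 + 106,700 + 92,300 + 142,400 + 27,500 = 946,100
  Exemption: 946,100 ≤ 971,000, so full 94,000 applies
  Base: 946,100 − 94,000 = 852,100
  852,100 × 25% = 213,025

Standard income tax:
  349,000 × 7% = 24,430
  225,000 × 21% = 47,250
  3,200 × 30% = 960
  → 72,640

Excess of shadow minimum tax over standard income tax: 213,025 − 72,640 = 140,385.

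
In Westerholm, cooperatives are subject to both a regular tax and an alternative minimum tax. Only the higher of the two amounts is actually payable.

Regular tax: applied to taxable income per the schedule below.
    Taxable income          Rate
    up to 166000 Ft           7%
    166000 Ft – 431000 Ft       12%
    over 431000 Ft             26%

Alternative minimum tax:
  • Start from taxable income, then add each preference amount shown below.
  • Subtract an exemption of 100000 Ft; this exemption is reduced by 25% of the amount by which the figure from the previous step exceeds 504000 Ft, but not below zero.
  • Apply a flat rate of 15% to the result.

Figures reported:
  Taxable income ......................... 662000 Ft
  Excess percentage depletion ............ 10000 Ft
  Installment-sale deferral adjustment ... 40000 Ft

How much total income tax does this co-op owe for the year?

Alternative minimum tax:
  Adjusted income: 662000 Ft + 10000 Ft + 40000 Ft = 712000 Ft
  Exemption: 100000 Ft − 25% × (712000 Ft − 504000 Ft) = 100000 Ft − 52000 Ft = 48000 Ft
  Base: 712000 Ft − 48000 Ft = 664000 Ft
  664000 Ft × 15% = 99600 Ft

Regular tax:
  166000 Ft × 7% = 11620 Ft
  265000 Ft × 12% = 31800 Ft
  231000 Ft × 26% = 60060 Ft
  → 103480 Ft

103480 Ft > 99600 Ft, so the regular tax governs.

103480 Ft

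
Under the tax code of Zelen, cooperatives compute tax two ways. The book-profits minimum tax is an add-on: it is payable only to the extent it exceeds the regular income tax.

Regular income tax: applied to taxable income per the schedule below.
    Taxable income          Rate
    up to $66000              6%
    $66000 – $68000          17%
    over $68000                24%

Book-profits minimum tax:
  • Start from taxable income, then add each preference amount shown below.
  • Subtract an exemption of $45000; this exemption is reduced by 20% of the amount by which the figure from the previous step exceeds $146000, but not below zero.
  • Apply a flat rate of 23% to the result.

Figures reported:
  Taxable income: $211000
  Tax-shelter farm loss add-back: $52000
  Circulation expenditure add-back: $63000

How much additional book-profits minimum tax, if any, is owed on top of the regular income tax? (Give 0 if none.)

$34290

Regular income tax:
  $66000 × 6% = $3960
  $2000 × 17% = $340
  $143000 × 24% = $34320
  → $38620

Book-profits minimum tax:
  Adjusted income: $211000 + $52000 + $63000 = $326000
  Exemption: $45000 − 20% × ($326000 − $146000) = $45000 − $36000 = $9000
  Base: $326000 − $9000 = $317000
  $317000 × 23% = $72910

Excess of book-profits minimum tax over regular income tax: $72910 − $38620 = $34290.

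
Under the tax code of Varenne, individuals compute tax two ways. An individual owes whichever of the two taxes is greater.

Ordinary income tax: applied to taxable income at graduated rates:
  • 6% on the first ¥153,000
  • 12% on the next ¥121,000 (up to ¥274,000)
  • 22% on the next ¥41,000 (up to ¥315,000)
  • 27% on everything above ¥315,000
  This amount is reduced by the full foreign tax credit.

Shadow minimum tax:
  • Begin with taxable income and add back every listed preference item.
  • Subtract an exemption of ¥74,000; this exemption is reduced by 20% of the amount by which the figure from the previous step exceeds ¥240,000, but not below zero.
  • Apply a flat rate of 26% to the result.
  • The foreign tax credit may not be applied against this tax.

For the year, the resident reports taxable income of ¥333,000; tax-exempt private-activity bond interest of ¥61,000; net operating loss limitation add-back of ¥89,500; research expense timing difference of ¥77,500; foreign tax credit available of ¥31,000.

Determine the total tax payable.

Ordinary income tax:
  ¥153,000 × 6% = ¥9,180
  ¥121,000 × 12% = ¥14,520
  ¥41,000 × 22% = ¥9,020
  ¥18,000 × 27% = ¥4,860
  → ¥37,580
  Less foreign tax credit ¥31,000 → ¥6,580

Shadow minimum tax:
  Adjusted income: ¥333,000 + ¥61,000 + ¥89,500 + ¥77,500 = ¥561,000
  Exemption: ¥74,000 − 20% × (¥561,000 − ¥240,000) = ¥74,000 − ¥64,200 = ¥9,800
  Base: ¥561,000 − ¥9,800 = ¥551,200
  ¥551,200 × 26% = ¥143,312

¥143,312 > ¥6,580, so the shadow minimum tax is the binding amount.

¥143,312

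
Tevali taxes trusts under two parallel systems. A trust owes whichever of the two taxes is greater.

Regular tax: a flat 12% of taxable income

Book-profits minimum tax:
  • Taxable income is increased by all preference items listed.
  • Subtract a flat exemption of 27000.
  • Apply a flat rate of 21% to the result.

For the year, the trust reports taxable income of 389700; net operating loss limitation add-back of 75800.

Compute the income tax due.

92085

Regular tax:
  389700 × 12% = 46764

Book-profits minimum tax:
  Adjusted income: 389700 + 75800 = 465500
  Less exemption 27000 → base 438500
  438500 × 21% = 92085

92085 > 46764, so the book-profits minimum tax is the binding amount.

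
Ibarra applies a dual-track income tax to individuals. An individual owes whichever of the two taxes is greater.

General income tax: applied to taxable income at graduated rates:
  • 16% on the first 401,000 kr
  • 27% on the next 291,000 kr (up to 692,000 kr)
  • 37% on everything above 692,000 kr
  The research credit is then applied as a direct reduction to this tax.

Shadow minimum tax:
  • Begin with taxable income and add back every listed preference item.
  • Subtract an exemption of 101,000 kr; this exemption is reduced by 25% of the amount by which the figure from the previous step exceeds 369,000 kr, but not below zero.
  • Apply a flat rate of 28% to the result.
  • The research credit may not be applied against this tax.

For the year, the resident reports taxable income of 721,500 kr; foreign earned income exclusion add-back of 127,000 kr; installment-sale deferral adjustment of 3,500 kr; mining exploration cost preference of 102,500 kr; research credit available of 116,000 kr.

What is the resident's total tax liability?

General income tax:
  401,000 kr × 16% = 64,160 kr
  291,000 kr × 27% = 78,570 kr
  29,500 kr × 37% = 10,915 kr
  → 153,645 kr
  Less research credit 116,000 kr → 37,645 kr

Shadow minimum tax:
  Adjusted income: 721,500 kr + 127,000 kr + 3,500 kr + 102,500 kr = 954,500 kr
  Exemption: 25% × (954,500 kr − 369,000 kr) = 146,375 kr ≥ 101,000 kr, so the exemption is fully phased out
  Base: 954,500 kr − 0 kr = 954,500 kr
  954,500 kr × 28% = 267,260 kr

267,260 kr > 37,645 kr, so the shadow minimum tax is the binding amount.

267,260 kr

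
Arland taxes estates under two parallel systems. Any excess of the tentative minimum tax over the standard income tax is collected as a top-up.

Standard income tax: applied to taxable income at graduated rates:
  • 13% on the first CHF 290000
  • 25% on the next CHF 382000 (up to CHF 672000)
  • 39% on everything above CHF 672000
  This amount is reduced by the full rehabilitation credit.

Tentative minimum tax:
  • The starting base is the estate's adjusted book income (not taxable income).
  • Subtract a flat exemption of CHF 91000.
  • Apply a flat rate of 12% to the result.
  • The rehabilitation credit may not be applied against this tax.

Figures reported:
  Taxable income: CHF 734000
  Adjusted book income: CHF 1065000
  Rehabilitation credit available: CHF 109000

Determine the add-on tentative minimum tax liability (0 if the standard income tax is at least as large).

CHF 68500

Standard income tax:
  CHF 290000 × 13% = CHF 37700
  CHF 382000 × 25% = CHF 95500
  CHF 62000 × 39% = CHF 24180
  → CHF 157380
  Less rehabilitation credit CHF 109000 → CHF 48380

Tentative minimum tax:
  Base (adjusted book income): CHF 1065000
  Less exemption CHF 91000 → base CHF 974000
  CHF 974000 × 12% = CHF 116880

Excess of tentative minimum tax over standard income tax: CHF 116880 − CHF 48380 = CHF 68500.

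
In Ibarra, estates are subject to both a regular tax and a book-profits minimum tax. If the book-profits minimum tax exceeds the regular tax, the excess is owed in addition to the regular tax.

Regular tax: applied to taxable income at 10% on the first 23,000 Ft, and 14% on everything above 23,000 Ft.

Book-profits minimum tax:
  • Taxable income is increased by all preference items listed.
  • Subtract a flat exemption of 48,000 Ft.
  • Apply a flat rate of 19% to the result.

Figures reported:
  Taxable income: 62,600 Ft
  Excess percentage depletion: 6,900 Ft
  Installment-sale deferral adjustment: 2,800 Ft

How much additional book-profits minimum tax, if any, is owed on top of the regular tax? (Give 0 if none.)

Book-profits minimum tax:
  Adjusted income: 62,600 Ft + 6,900 Ft + 2,800 Ft = 72,300 Ft
  Less exemption 48,000 Ft → base 24,300 Ft
  24,300 Ft × 19% = 4,617 Ft

Regular tax:
  23,000 Ft × 10% = 2,300 Ft
  39,600 Ft × 14% = 5,544 Ft
  → 7,844 Ft

4,617 Ft ≤ 7,844 Ft, so no add-on is due.

0 Ft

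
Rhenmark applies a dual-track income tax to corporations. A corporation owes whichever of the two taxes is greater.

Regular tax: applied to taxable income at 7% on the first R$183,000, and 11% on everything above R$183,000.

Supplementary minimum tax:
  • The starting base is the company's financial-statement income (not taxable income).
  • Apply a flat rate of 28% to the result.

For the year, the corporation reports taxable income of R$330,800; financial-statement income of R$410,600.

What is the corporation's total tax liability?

Regular tax:
  R$183,000 × 7% = R$12,810
  R$147,800 × 11% = R$16,258
  → R$29,068

Supplementary minimum tax:
  Base (financial-statement income): R$410,600
  R$410,600 × 28% = R$114,968

R$114,968 > R$29,068, so the supplementary minimum tax is the binding amount.

R$114,968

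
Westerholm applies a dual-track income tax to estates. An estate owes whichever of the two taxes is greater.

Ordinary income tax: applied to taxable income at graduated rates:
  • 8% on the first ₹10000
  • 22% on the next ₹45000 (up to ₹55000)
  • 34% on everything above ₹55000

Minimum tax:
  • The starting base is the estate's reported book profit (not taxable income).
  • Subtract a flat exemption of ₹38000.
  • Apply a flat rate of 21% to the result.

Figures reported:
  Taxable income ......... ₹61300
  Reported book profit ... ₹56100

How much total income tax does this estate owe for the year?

₹12842

Minimum tax:
  Base (reported book profit): ₹56100
  Less exemption ₹38000 → base ₹18100
  ₹18100 × 21% = ₹3801

Ordinary income tax:
  ₹10000 × 8% = ₹800
  ₹45000 × 22% = ₹9900
  ₹6300 × 34% = ₹2142
  → ₹12842

₹12842 > ₹3801, so the ordinary income tax governs.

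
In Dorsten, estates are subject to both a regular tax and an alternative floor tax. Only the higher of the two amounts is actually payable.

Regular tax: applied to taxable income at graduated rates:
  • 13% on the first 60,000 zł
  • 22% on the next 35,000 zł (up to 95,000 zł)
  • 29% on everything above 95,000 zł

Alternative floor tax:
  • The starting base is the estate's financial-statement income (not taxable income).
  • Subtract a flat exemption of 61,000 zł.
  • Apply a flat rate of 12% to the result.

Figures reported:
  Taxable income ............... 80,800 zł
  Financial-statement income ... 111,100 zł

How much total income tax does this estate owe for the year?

Alternative floor tax:
  Base (financial-statement income): 111,100 zł
  Less exemption 61,000 zł → base 50,100 zł
  50,100 zł × 12% = 6,012 zł

Regular tax:
  60,000 zł × 13% = 7,800 zł
  20,800 zł × 22% = 4,576 zł
  → 12,376 zł

12,376 zł > 6,012 zł, so the regular tax governs.

12,376 zł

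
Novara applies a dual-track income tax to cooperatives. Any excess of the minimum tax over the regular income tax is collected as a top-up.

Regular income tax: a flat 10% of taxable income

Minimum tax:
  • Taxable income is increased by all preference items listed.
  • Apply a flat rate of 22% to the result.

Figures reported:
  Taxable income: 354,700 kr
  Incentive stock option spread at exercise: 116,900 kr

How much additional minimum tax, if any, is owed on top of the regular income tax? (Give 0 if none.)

68,282 kr

Minimum tax:
  Adjusted income: 354,700 kr + 116,900 kr = 471,600 kr
  471,600 kr × 22% = 103,752 kr

Regular income tax:
  354,700 kr × 10% = 35,470 kr

Excess of minimum tax over regular income tax: 103,752 kr − 35,470 kr = 68,282 kr.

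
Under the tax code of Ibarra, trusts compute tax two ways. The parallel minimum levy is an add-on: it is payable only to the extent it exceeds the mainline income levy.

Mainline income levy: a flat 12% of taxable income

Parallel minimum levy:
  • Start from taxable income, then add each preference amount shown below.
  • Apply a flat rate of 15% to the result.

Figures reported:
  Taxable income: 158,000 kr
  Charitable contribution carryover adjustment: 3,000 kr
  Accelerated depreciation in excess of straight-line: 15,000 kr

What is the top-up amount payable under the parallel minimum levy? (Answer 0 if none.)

Mainline income levy:
  158,000 kr × 12% = 18,960 kr

Parallel minimum levy:
  Adjusted income: 158,000 kr + 3,000 kr + 15,000 kr = 176,000 kr
  176,000 kr × 15% = 26,400 kr

Excess of parallel minimum levy over mainline income levy: 26,400 kr − 18,960 kr = 7,440 kr.

7,440 kr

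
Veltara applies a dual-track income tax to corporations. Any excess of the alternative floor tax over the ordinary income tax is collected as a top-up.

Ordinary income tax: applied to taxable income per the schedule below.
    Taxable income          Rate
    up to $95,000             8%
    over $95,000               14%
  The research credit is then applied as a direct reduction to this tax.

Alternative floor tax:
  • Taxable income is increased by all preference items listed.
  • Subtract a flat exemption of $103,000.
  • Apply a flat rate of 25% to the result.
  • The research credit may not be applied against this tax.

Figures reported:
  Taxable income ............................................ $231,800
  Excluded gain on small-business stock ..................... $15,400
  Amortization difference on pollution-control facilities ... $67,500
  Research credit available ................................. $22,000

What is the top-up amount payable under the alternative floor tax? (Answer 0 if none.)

$48,173

Ordinary income tax:
  $95,000 × 8% = $7,600
  $136,800 × 14% = $19,152
  → $26,752
  Less research credit $22,000 → $4,752

Alternative floor tax:
  Adjusted income: $231,800 + $15,400 + $67,500 = $314,700
  Less exemption $103,000 → base $211,700
  $211,700 × 25% = $52,925

Excess of alternative floor tax over ordinary income tax: $52,925 − $4,752 = $48,173.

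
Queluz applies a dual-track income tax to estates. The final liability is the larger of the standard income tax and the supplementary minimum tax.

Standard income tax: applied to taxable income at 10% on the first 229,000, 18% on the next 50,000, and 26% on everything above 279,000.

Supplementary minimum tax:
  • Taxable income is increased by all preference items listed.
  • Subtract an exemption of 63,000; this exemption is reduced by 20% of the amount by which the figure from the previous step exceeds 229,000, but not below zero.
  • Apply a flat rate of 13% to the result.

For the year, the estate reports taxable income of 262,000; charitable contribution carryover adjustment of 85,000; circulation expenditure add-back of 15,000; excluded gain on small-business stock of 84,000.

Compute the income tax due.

55,432

Supplementary minimum tax:
  Adjusted income: 262,000 + 85,000 + 15,000 + 84,000 = 446,000
  Exemption: 63,000 − 20% × (446,000 − 229,000) = 63,000 − 43,400 = 19,600
  Base: 446,000 − 19,600 = 426,400
  426,400 × 13% = 55,432

Standard income tax:
  229,000 × 10% = 22,900
  33,000 × 18% = 5,940
  → 28,840

55,432 > 28,840, so the supplementary minimum tax is the binding amount.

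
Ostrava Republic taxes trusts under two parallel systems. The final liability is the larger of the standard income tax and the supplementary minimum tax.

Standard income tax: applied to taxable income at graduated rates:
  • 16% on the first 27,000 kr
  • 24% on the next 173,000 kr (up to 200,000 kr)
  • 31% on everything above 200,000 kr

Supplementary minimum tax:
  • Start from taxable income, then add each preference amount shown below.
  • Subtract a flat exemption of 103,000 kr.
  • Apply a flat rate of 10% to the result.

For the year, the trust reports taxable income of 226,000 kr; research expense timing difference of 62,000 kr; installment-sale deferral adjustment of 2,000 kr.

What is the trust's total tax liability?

53,900 kr

Standard income tax:
  27,000 kr × 16% = 4,320 kr
  173,000 kr × 24% = 41,520 kr
  26,000 kr × 31% = 8,060 kr
  → 53,900 kr

Supplementary minimum tax:
  Adjusted income: 226,000 kr + 62,000 kr + 2,000 kr = 290,000 kr
  Less exemption 103,000 kr → base 187,000 kr
  187,000 kr × 10% = 18,700 kr

53,900 kr > 18,700 kr, so the standard income tax governs.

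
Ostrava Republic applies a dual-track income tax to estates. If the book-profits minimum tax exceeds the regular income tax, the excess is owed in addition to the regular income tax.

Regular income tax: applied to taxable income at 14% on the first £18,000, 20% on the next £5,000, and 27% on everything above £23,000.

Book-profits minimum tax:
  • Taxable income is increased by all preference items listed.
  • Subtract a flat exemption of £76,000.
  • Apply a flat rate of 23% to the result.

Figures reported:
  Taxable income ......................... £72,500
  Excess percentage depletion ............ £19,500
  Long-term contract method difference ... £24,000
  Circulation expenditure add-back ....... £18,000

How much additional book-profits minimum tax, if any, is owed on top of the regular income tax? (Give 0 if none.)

Regular income tax:
  £18,000 × 14% = £2,520
  £5,000 × 20% = £1,000
  £49,500 × 27% = £13,365
  → £16,885

Book-profits minimum tax:
  Adjusted income: £72,500 + £19,500 + £24,000 + £18,000 = £134,000
  Less exemption £76,000 → base £58,000
  £58,000 × 23% = £13,340

£13,340 ≤ £16,885, so no add-on is due.

£0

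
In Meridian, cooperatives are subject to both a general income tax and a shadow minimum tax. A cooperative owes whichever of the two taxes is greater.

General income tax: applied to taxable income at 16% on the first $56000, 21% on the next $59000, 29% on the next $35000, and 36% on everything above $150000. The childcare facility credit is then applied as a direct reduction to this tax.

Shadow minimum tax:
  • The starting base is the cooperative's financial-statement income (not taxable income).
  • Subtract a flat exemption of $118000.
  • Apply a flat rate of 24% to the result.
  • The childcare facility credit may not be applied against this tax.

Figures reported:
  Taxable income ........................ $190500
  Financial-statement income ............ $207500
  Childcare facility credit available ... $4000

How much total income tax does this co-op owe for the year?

Shadow minimum tax:
  Base (financial-statement income): $207500
  Less exemption $118000 → base $89500
  $89500 × 24% = $21480

General income tax:
  $56000 × 16% = $8960
  $59000 × 21% = $12390
  $35000 × 29% = $10150
  $40500 × 36% = $14580
  → $46080
  Less childcare facility credit $4000 → $42080

$42080 > $21480, so the general income tax governs.

$42080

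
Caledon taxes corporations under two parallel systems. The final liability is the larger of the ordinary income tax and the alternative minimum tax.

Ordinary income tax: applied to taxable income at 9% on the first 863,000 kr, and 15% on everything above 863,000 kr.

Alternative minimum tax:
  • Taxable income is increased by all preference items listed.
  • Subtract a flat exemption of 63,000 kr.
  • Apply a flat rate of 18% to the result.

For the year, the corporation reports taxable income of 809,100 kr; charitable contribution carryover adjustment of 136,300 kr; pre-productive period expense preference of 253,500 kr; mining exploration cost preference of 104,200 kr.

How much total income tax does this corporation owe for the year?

Ordinary income tax:
  809,100 kr × 9% = 72,819 kr

Alternative minimum tax:
  Adjusted income: 809,100 kr + 136,300 kr + 253,500 kr + 104,200 kr = 1,303,100 kr
  Less exemption 63,000 kr → base 1,240,100 kr
  1,240,100 kr × 18% = 223,218 kr

223,218 kr > 72,819 kr, so the alternative minimum tax is the binding amount.

223,218 kr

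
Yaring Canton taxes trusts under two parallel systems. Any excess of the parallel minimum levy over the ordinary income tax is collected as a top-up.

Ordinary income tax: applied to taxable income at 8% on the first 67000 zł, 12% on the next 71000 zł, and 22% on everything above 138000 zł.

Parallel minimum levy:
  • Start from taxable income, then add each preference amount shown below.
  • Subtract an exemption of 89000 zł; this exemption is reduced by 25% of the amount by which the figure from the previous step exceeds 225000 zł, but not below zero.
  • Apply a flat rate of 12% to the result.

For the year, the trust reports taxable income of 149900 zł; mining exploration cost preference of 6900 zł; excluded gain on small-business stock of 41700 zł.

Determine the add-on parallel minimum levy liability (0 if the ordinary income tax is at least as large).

Parallel minimum levy:
  Adjusted income: 149900 zł + 6900 zł + 41700 zł = 198500 zł
  Exemption: 198500 zł ≤ 225000 zł, so full 89000 zł applies
  Base: 198500 zł − 89000 zł = 109500 zł
  109500 zł × 12% = 13140 zł

Ordinary income tax:
  67000 zł × 8% = 5360 zł
  71000 zł × 12% = 8520 zł
  11900 zł × 22% = 2618 zł
  → 16498 zł

13140 zł ≤ 16498 zł, so no add-on is due.

0 zł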